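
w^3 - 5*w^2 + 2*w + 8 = (w - 4)*(w - 2)*(w + 1)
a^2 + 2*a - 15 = (a - 3)*(a + 5)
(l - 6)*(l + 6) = l^2 - 36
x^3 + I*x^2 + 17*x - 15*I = (x - 3*I)*(x - I)*(x + 5*I)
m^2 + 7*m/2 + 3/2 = (m + 1/2)*(m + 3)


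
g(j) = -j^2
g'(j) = -2*j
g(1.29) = -1.66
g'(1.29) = -2.58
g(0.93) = -0.86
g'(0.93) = -1.86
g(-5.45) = -29.70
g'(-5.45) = 10.90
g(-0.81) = -0.66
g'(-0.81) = 1.62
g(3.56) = -12.67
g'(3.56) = -7.12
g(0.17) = -0.03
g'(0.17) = -0.34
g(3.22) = -10.37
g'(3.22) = -6.44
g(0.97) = -0.94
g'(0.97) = -1.94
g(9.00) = -81.00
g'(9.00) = -18.00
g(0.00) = 0.00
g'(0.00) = 0.00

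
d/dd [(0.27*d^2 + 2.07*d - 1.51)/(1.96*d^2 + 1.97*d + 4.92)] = (-3.5253*d^2 + 8.576*d + 13.1591)/(3.8416*d^4 + 7.7224*d^3 + 23.1673*d^2 + 19.3848*d + 24.2064)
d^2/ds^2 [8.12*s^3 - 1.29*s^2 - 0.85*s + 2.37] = 48.72*s - 2.58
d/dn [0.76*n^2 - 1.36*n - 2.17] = 1.52*n - 1.36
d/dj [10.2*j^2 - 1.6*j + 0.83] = 20.4*j - 1.6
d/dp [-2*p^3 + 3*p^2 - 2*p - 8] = -6*p^2 + 6*p - 2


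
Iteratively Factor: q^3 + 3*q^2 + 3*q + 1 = (q + 1)*(q^2 + 2*q + 1) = (q + 1)^2*(q + 1)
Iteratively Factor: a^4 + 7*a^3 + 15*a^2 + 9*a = (a + 3)*(a^3 + 4*a^2 + 3*a) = (a + 3)^2*(a^2 + a) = a*(a + 3)^2*(a + 1)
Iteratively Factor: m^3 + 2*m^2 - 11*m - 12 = (m + 1)*(m^2 + m - 12) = (m - 3)*(m + 1)*(m + 4)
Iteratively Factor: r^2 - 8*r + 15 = (r - 3)*(r - 5)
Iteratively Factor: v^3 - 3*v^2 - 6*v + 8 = (v + 2)*(v^2 - 5*v + 4) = (v - 1)*(v + 2)*(v - 4)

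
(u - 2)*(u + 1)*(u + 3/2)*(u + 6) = u^4 + 13*u^3/2 - u^2/2 - 24*u - 18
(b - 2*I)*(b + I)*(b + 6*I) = b^3 + 5*I*b^2 + 8*b + 12*I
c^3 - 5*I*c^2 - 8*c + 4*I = (c - 2*I)^2*(c - I)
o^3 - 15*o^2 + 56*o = o*(o - 8)*(o - 7)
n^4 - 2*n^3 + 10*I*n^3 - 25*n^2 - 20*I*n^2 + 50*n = n*(n - 2)*(n + 5*I)^2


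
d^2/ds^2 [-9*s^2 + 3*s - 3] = -18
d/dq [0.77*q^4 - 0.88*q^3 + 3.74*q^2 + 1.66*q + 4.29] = 3.08*q^3 - 2.64*q^2 + 7.48*q + 1.66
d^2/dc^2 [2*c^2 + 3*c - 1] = 4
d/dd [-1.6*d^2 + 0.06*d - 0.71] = 0.06 - 3.2*d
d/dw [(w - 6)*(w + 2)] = 2*w - 4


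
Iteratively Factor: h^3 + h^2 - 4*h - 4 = (h - 2)*(h^2 + 3*h + 2) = (h - 2)*(h + 2)*(h + 1)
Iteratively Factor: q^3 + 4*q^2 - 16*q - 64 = (q + 4)*(q^2 - 16) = (q + 4)^2*(q - 4)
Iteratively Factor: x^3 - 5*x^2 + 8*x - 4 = (x - 2)*(x^2 - 3*x + 2) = (x - 2)*(x - 1)*(x - 2)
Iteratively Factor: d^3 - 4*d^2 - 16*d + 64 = (d - 4)*(d^2 - 16) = (d - 4)*(d + 4)*(d - 4)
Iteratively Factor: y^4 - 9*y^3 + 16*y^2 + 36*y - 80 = (y + 2)*(y^3 - 11*y^2 + 38*y - 40) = (y - 5)*(y + 2)*(y^2 - 6*y + 8) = (y - 5)*(y - 2)*(y + 2)*(y - 4)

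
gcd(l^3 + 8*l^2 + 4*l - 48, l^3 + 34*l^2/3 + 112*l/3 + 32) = l^2 + 10*l + 24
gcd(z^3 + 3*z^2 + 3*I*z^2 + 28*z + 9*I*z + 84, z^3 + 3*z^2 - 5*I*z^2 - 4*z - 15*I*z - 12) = z^2 + z*(3 - 4*I) - 12*I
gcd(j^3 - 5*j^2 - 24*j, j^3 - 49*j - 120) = j^2 - 5*j - 24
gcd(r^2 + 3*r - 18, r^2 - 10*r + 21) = r - 3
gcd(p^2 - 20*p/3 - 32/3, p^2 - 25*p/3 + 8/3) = p - 8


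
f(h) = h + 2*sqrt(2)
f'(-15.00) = 1.00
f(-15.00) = -12.17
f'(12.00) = 1.00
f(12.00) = 14.83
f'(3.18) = 1.00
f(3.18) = 6.01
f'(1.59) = 1.00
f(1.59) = 4.42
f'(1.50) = 1.00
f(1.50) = 4.33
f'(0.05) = 1.00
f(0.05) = 2.88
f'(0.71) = 1.00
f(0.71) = 3.54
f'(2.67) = 1.00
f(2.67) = 5.50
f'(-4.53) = 1.00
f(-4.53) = -1.70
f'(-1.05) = 1.00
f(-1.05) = 1.78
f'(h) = 1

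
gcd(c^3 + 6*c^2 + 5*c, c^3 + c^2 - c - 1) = c + 1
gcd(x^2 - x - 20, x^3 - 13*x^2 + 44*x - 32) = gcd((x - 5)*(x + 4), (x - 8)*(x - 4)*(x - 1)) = 1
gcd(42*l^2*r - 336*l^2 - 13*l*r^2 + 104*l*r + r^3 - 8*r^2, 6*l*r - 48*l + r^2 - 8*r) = r - 8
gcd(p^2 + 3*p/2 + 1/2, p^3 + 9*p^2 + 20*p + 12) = p + 1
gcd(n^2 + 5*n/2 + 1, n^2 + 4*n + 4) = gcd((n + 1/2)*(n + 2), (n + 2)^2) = n + 2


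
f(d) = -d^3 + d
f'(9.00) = -242.00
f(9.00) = -720.00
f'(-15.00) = -674.00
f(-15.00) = 3360.00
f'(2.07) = -11.85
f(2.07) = -6.80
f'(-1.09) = -2.56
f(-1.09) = 0.21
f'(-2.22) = -13.79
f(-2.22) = 8.72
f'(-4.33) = -55.25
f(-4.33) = 76.85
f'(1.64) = -7.07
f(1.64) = -2.77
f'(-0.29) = 0.75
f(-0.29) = -0.27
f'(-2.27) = -14.46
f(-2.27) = 9.43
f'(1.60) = -6.68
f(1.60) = -2.50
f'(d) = 1 - 3*d^2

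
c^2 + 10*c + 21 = (c + 3)*(c + 7)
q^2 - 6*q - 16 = (q - 8)*(q + 2)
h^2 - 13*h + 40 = (h - 8)*(h - 5)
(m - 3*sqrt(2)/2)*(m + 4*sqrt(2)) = m^2 + 5*sqrt(2)*m/2 - 12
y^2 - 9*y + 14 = (y - 7)*(y - 2)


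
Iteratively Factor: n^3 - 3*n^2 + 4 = (n - 2)*(n^2 - n - 2) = (n - 2)*(n + 1)*(n - 2)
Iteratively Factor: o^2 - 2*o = (o - 2)*(o)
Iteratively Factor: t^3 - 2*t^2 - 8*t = (t - 4)*(t^2 + 2*t) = t*(t - 4)*(t + 2)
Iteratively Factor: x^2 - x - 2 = (x + 1)*(x - 2)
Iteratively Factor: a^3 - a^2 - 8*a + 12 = (a - 2)*(a^2 + a - 6) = (a - 2)^2*(a + 3)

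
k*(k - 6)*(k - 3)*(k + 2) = k^4 - 7*k^3 + 36*k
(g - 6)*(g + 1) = g^2 - 5*g - 6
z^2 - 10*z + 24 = (z - 6)*(z - 4)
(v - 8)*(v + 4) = v^2 - 4*v - 32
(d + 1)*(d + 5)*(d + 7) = d^3 + 13*d^2 + 47*d + 35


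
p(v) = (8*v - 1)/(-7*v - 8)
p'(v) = 8/(-7*v - 8) + 7*(8*v - 1)/(-7*v - 8)^2 = -71/(7*v + 8)^2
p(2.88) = -0.78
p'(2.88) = -0.09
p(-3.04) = -1.91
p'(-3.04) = -0.40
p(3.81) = -0.85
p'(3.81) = -0.06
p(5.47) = -0.92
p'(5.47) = -0.03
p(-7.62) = -1.37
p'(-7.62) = -0.03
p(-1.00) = 9.00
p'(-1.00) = -71.00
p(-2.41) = -2.29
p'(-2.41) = -0.90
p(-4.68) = -1.55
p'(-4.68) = -0.12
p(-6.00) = -1.44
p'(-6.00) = -0.06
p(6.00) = -0.94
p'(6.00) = -0.03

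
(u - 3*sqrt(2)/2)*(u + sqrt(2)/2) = u^2 - sqrt(2)*u - 3/2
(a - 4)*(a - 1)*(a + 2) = a^3 - 3*a^2 - 6*a + 8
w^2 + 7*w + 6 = (w + 1)*(w + 6)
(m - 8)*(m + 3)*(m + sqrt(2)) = m^3 - 5*m^2 + sqrt(2)*m^2 - 24*m - 5*sqrt(2)*m - 24*sqrt(2)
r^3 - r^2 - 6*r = r*(r - 3)*(r + 2)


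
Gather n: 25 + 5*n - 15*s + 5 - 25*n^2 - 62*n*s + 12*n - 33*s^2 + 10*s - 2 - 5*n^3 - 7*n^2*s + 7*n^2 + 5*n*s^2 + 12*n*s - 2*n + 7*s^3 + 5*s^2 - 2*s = -5*n^3 + n^2*(-7*s - 18) + n*(5*s^2 - 50*s + 15) + 7*s^3 - 28*s^2 - 7*s + 28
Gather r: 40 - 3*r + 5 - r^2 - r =-r^2 - 4*r + 45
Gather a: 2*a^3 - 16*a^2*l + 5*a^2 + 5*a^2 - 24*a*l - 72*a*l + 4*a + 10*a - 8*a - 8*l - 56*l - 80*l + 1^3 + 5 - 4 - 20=2*a^3 + a^2*(10 - 16*l) + a*(6 - 96*l) - 144*l - 18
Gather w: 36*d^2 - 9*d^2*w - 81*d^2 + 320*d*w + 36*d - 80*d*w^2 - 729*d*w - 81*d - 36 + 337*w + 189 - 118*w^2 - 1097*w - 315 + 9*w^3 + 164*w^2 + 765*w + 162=-45*d^2 - 45*d + 9*w^3 + w^2*(46 - 80*d) + w*(-9*d^2 - 409*d + 5)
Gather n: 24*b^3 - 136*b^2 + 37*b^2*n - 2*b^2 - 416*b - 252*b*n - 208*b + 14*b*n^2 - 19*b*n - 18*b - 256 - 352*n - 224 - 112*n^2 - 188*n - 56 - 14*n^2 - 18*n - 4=24*b^3 - 138*b^2 - 642*b + n^2*(14*b - 126) + n*(37*b^2 - 271*b - 558) - 540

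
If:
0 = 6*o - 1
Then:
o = 1/6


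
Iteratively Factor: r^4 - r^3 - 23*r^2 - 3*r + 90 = (r + 3)*(r^3 - 4*r^2 - 11*r + 30) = (r - 2)*(r + 3)*(r^2 - 2*r - 15) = (r - 2)*(r + 3)^2*(r - 5)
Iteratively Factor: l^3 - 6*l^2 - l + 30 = (l - 5)*(l^2 - l - 6) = (l - 5)*(l + 2)*(l - 3)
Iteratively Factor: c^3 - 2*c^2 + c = (c - 1)*(c^2 - c) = c*(c - 1)*(c - 1)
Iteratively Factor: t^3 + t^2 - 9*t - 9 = (t - 3)*(t^2 + 4*t + 3) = (t - 3)*(t + 1)*(t + 3)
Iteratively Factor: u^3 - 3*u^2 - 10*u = (u + 2)*(u^2 - 5*u) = (u - 5)*(u + 2)*(u)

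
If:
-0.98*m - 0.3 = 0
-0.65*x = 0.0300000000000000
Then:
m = -0.31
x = -0.05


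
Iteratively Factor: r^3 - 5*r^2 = (r - 5)*(r^2) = r*(r - 5)*(r)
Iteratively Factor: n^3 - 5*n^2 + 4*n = (n - 1)*(n^2 - 4*n) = (n - 4)*(n - 1)*(n)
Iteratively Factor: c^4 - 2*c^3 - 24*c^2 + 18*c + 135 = (c - 3)*(c^3 + c^2 - 21*c - 45) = (c - 3)*(c + 3)*(c^2 - 2*c - 15) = (c - 3)*(c + 3)^2*(c - 5)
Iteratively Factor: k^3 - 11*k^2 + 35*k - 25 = (k - 5)*(k^2 - 6*k + 5) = (k - 5)^2*(k - 1)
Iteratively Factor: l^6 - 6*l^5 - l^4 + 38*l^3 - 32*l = (l - 1)*(l^5 - 5*l^4 - 6*l^3 + 32*l^2 + 32*l) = (l - 1)*(l + 2)*(l^4 - 7*l^3 + 8*l^2 + 16*l) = (l - 4)*(l - 1)*(l + 2)*(l^3 - 3*l^2 - 4*l) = (l - 4)^2*(l - 1)*(l + 2)*(l^2 + l) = l*(l - 4)^2*(l - 1)*(l + 2)*(l + 1)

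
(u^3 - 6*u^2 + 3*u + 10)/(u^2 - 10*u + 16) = (u^2 - 4*u - 5)/(u - 8)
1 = 1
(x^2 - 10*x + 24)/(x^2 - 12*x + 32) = (x - 6)/(x - 8)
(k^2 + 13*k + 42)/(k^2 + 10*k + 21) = (k + 6)/(k + 3)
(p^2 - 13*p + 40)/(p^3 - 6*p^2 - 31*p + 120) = (p - 5)/(p^2 + 2*p - 15)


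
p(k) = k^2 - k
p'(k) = 2*k - 1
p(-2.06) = 6.30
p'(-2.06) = -5.12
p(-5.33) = 33.74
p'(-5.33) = -11.66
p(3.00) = 6.00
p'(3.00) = 5.00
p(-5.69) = 38.07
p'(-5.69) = -12.38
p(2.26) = 2.85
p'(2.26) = 3.52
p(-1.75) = 4.81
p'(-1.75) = -4.50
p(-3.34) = 14.50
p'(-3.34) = -7.68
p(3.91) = 11.38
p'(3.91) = 6.82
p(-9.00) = 90.00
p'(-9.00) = -19.00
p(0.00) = 0.00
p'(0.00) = -1.00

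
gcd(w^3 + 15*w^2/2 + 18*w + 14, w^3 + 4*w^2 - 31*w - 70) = w + 2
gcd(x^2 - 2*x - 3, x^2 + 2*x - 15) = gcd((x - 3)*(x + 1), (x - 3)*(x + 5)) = x - 3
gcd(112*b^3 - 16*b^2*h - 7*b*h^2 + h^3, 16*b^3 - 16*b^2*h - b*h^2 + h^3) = 16*b^2 - h^2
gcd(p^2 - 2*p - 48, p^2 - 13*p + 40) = p - 8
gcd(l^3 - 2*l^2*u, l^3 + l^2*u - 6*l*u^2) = -l^2 + 2*l*u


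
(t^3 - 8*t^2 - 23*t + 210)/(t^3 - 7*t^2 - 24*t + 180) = (t - 7)/(t - 6)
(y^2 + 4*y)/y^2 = (y + 4)/y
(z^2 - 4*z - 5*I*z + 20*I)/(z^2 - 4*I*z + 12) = (z^2 - 4*z - 5*I*z + 20*I)/(z^2 - 4*I*z + 12)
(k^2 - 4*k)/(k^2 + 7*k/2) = 2*(k - 4)/(2*k + 7)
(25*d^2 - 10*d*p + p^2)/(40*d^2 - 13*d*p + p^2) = (-5*d + p)/(-8*d + p)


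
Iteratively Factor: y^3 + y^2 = (y)*(y^2 + y) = y*(y + 1)*(y)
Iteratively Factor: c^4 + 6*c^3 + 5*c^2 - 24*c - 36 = (c + 2)*(c^3 + 4*c^2 - 3*c - 18) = (c + 2)*(c + 3)*(c^2 + c - 6) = (c + 2)*(c + 3)^2*(c - 2)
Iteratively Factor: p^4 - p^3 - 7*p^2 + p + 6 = (p + 2)*(p^3 - 3*p^2 - p + 3) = (p - 1)*(p + 2)*(p^2 - 2*p - 3) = (p - 1)*(p + 1)*(p + 2)*(p - 3)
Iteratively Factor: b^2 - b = (b)*(b - 1)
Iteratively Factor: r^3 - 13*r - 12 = (r - 4)*(r^2 + 4*r + 3) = (r - 4)*(r + 1)*(r + 3)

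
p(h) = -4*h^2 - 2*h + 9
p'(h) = -8*h - 2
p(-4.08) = -49.43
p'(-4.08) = 30.64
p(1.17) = 1.18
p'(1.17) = -11.36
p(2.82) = -28.45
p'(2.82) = -24.56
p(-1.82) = -0.61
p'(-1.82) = 12.56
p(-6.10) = -127.64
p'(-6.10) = 46.80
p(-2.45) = -10.11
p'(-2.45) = 17.60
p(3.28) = -40.59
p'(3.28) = -28.24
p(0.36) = 7.76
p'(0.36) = -4.88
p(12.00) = -591.00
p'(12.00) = -98.00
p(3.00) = -33.00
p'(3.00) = -26.00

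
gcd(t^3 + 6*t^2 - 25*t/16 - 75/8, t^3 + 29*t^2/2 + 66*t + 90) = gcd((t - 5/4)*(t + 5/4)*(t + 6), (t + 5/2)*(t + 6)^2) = t + 6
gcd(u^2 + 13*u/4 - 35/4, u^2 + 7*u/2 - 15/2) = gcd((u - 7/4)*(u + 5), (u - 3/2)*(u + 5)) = u + 5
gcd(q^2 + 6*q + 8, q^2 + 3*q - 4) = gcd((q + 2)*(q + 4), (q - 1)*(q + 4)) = q + 4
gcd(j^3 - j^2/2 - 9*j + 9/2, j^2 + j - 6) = j + 3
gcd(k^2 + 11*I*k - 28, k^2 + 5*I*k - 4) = k + 4*I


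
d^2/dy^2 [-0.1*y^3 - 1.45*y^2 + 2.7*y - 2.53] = -0.6*y - 2.9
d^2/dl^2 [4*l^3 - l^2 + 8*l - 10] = 24*l - 2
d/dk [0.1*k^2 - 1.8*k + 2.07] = 0.2*k - 1.8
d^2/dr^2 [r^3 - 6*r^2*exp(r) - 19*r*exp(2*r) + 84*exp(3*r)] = -6*r^2*exp(r) - 76*r*exp(2*r) - 24*r*exp(r) + 6*r + 756*exp(3*r) - 76*exp(2*r) - 12*exp(r)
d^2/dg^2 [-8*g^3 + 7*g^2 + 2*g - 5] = 14 - 48*g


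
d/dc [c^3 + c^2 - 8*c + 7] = 3*c^2 + 2*c - 8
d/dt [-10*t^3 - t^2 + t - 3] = -30*t^2 - 2*t + 1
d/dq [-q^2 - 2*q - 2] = -2*q - 2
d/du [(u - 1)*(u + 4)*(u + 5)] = 3*u^2 + 16*u + 11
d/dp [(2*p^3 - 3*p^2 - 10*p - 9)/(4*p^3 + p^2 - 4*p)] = 2*(7*p^4 + 32*p^3 + 65*p^2 + 9*p - 18)/(p^2*(16*p^4 + 8*p^3 - 31*p^2 - 8*p + 16))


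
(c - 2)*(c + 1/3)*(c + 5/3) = c^3 - 31*c/9 - 10/9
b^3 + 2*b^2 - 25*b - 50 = (b - 5)*(b + 2)*(b + 5)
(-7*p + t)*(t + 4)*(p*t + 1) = -7*p^2*t^2 - 28*p^2*t + p*t^3 + 4*p*t^2 - 7*p*t - 28*p + t^2 + 4*t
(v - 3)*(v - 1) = v^2 - 4*v + 3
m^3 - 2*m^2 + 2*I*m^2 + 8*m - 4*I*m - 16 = (m - 2)*(m - 2*I)*(m + 4*I)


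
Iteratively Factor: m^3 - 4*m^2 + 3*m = (m - 1)*(m^2 - 3*m) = m*(m - 1)*(m - 3)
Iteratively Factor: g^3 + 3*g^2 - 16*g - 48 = (g - 4)*(g^2 + 7*g + 12) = (g - 4)*(g + 3)*(g + 4)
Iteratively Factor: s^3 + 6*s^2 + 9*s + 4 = (s + 1)*(s^2 + 5*s + 4) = (s + 1)^2*(s + 4)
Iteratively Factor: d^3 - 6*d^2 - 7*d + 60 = (d - 4)*(d^2 - 2*d - 15) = (d - 4)*(d + 3)*(d - 5)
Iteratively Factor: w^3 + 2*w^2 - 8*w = (w)*(w^2 + 2*w - 8) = w*(w - 2)*(w + 4)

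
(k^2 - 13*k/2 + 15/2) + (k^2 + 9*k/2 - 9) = 2*k^2 - 2*k - 3/2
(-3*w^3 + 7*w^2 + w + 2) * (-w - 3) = 3*w^4 + 2*w^3 - 22*w^2 - 5*w - 6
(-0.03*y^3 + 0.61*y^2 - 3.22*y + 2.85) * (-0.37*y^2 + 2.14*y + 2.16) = 0.0111*y^5 - 0.2899*y^4 + 2.432*y^3 - 6.6277*y^2 - 0.8562*y + 6.156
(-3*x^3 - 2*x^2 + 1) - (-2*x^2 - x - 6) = -3*x^3 + x + 7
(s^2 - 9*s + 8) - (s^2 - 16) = 24 - 9*s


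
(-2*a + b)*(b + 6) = -2*a*b - 12*a + b^2 + 6*b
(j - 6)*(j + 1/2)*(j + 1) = j^3 - 9*j^2/2 - 17*j/2 - 3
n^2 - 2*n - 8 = (n - 4)*(n + 2)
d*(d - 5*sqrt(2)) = d^2 - 5*sqrt(2)*d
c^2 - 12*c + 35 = (c - 7)*(c - 5)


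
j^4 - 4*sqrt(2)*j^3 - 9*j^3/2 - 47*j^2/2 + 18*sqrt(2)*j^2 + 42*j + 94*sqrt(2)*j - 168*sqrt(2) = (j - 7)*(j - 3/2)*(j + 4)*(j - 4*sqrt(2))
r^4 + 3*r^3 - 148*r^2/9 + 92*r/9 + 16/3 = (r - 2)*(r - 4/3)*(r + 1/3)*(r + 6)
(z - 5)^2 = z^2 - 10*z + 25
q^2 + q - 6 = (q - 2)*(q + 3)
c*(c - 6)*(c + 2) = c^3 - 4*c^2 - 12*c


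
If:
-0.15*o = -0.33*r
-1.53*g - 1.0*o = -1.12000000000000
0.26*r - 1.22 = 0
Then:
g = -6.02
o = 10.32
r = 4.69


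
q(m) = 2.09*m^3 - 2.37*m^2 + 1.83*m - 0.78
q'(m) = 6.27*m^2 - 4.74*m + 1.83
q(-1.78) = -23.33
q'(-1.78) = 30.13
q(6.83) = 567.06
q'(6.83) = 261.94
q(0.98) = 0.70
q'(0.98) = 3.21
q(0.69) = 0.04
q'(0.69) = 1.54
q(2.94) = 37.23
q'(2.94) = 42.09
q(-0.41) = -2.07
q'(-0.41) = 4.83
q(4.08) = 109.18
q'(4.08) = 86.86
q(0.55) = -0.14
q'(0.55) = 1.12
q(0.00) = -0.78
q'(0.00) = 1.83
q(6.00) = 376.32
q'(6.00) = 199.11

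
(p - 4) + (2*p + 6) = 3*p + 2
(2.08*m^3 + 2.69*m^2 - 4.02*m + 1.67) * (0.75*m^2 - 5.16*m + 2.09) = 1.56*m^5 - 8.7153*m^4 - 12.5482*m^3 + 27.6178*m^2 - 17.019*m + 3.4903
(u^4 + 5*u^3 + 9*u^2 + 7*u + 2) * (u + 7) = u^5 + 12*u^4 + 44*u^3 + 70*u^2 + 51*u + 14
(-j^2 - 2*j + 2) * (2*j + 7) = -2*j^3 - 11*j^2 - 10*j + 14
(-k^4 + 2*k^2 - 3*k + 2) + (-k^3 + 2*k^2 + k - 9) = -k^4 - k^3 + 4*k^2 - 2*k - 7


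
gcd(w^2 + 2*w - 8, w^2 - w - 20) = w + 4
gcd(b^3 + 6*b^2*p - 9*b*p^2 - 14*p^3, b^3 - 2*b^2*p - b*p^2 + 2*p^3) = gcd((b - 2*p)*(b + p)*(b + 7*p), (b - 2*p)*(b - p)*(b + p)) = -b^2 + b*p + 2*p^2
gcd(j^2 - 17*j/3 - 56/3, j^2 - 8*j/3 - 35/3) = j + 7/3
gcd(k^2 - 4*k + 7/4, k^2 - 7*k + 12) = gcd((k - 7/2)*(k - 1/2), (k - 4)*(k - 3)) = 1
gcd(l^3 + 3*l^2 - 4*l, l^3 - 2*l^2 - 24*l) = l^2 + 4*l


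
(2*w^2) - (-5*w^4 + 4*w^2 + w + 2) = 5*w^4 - 2*w^2 - w - 2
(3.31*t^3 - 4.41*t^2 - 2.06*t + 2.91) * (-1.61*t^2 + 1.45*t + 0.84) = -5.3291*t^5 + 11.8996*t^4 - 0.2975*t^3 - 11.3765*t^2 + 2.4891*t + 2.4444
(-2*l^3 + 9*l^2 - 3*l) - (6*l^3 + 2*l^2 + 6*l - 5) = -8*l^3 + 7*l^2 - 9*l + 5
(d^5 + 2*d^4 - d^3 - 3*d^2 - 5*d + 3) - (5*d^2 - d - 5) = d^5 + 2*d^4 - d^3 - 8*d^2 - 4*d + 8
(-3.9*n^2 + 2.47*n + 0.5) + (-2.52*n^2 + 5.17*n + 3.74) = -6.42*n^2 + 7.64*n + 4.24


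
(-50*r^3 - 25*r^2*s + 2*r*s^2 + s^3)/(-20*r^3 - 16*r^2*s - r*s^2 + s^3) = (5*r + s)/(2*r + s)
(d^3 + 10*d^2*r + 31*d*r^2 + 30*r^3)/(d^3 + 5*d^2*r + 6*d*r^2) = (d + 5*r)/d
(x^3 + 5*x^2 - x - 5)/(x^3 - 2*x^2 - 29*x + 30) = (x + 1)/(x - 6)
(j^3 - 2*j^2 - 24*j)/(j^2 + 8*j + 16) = j*(j - 6)/(j + 4)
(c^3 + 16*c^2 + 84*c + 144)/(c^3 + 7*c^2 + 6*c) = (c^2 + 10*c + 24)/(c*(c + 1))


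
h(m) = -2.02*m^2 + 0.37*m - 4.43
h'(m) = 0.37 - 4.04*m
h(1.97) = -11.54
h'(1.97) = -7.59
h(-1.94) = -12.75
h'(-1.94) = 8.21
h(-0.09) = -4.48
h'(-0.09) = 0.73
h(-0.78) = -5.95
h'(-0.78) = 3.52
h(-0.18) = -4.56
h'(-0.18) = 1.10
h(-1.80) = -11.64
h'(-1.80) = 7.64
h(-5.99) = -79.12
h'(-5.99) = 24.57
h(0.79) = -5.40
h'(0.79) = -2.82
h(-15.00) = -464.48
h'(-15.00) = 60.97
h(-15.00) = -464.48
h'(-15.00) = 60.97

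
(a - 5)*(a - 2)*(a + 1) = a^3 - 6*a^2 + 3*a + 10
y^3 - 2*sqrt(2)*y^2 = y^2*(y - 2*sqrt(2))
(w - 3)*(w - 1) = w^2 - 4*w + 3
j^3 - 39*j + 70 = (j - 5)*(j - 2)*(j + 7)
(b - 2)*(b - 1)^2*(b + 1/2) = b^4 - 7*b^3/2 + 3*b^2 + b/2 - 1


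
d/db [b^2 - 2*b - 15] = 2*b - 2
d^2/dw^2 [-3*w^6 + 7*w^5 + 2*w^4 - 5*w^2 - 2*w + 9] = -90*w^4 + 140*w^3 + 24*w^2 - 10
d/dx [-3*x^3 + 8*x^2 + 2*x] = -9*x^2 + 16*x + 2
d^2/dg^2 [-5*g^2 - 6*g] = -10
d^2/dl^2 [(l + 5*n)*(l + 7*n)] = 2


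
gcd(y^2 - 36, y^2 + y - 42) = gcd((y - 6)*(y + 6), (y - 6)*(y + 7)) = y - 6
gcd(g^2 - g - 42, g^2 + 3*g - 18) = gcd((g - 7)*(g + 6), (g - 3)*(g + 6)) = g + 6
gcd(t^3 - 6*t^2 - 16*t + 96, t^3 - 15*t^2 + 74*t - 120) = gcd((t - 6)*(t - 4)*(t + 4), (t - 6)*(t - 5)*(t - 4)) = t^2 - 10*t + 24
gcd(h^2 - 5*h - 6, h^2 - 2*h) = 1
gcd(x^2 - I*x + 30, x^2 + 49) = 1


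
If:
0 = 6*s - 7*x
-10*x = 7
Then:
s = -49/60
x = -7/10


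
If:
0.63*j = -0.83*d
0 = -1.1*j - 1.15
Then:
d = 0.79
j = -1.05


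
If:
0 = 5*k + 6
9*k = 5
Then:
No Solution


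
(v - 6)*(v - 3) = v^2 - 9*v + 18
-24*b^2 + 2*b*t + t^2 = (-4*b + t)*(6*b + t)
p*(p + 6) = p^2 + 6*p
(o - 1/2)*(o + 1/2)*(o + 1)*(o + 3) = o^4 + 4*o^3 + 11*o^2/4 - o - 3/4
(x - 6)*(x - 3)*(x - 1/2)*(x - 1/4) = x^4 - 39*x^3/4 + 199*x^2/8 - 117*x/8 + 9/4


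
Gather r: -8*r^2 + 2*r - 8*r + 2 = -8*r^2 - 6*r + 2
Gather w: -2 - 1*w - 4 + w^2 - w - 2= w^2 - 2*w - 8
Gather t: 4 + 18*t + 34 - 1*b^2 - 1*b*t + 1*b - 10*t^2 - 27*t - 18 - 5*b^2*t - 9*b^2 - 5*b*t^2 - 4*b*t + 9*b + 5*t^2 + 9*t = -10*b^2 + 10*b + t^2*(-5*b - 5) + t*(-5*b^2 - 5*b) + 20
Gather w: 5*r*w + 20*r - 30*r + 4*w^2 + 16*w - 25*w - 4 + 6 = -10*r + 4*w^2 + w*(5*r - 9) + 2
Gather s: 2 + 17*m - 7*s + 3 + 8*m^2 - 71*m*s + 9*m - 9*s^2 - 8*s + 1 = 8*m^2 + 26*m - 9*s^2 + s*(-71*m - 15) + 6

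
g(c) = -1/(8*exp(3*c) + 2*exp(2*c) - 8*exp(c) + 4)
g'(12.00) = 0.00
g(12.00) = 0.00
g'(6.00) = 0.00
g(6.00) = 0.00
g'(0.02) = 0.52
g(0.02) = -0.16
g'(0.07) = 0.44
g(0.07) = -0.13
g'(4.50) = 0.00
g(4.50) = -0.00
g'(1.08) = 0.02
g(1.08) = -0.00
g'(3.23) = 0.00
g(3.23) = -0.00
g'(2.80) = 0.00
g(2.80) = -0.00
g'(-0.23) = 0.96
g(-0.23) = -0.34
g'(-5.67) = -0.00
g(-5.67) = -0.25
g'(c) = -(-24*exp(3*c) - 4*exp(2*c) + 8*exp(c))/(8*exp(3*c) + 2*exp(2*c) - 8*exp(c) + 4)^2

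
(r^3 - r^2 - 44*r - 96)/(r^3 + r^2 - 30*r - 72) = (r - 8)/(r - 6)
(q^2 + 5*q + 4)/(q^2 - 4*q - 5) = (q + 4)/(q - 5)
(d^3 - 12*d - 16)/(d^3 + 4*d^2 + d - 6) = (d^2 - 2*d - 8)/(d^2 + 2*d - 3)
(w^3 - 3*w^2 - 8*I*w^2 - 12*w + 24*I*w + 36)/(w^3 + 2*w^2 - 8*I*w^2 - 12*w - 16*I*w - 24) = (w - 3)/(w + 2)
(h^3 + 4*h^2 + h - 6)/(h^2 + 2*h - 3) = h + 2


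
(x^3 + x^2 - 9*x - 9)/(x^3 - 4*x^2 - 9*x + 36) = (x + 1)/(x - 4)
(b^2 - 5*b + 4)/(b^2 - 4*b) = (b - 1)/b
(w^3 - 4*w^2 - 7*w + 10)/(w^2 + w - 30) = (w^2 + w - 2)/(w + 6)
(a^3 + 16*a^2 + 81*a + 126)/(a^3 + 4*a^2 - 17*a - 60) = (a^2 + 13*a + 42)/(a^2 + a - 20)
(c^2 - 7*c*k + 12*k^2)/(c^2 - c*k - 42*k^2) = (-c^2 + 7*c*k - 12*k^2)/(-c^2 + c*k + 42*k^2)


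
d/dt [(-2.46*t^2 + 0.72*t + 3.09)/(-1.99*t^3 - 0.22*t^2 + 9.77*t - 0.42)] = (-4.8954*t^4 + 2.8656*t^3 - 5.4285*t^2 + 3.426*t - 30.4917)/(3.9601*t^6 + 0.8756*t^5 - 38.8362*t^4 - 2.6272*t^3 + 95.6377*t^2 - 8.2068*t + 0.1764)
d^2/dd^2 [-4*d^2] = -8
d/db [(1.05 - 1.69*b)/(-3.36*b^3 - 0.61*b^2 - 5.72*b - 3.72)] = (-11.3568*b^3 + 9.5531*b^2 + 1.281*b + 12.2928)/(11.2896*b^6 + 4.0992*b^5 + 38.8105*b^4 + 31.9768*b^3 + 37.2568*b^2 + 42.5568*b + 13.8384)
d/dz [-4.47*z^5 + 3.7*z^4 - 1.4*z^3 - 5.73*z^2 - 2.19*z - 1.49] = -22.35*z^4 + 14.8*z^3 - 4.2*z^2 - 11.46*z - 2.19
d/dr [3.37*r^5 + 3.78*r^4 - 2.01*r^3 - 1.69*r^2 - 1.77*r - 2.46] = 16.85*r^4 + 15.12*r^3 - 6.03*r^2 - 3.38*r - 1.77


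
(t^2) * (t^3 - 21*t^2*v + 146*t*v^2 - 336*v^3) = t^5 - 21*t^4*v + 146*t^3*v^2 - 336*t^2*v^3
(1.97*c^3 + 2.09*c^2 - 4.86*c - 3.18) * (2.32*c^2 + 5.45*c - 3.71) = 4.5704*c^5 + 15.5853*c^4 - 7.1934*c^3 - 41.6185*c^2 + 0.699599999999997*c + 11.7978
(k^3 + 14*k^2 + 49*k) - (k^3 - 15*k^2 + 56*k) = 29*k^2 - 7*k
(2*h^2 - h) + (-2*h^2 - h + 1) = 1 - 2*h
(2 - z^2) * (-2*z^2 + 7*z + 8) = 2*z^4 - 7*z^3 - 12*z^2 + 14*z + 16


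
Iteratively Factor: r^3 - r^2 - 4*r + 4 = (r - 1)*(r^2 - 4) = (r - 2)*(r - 1)*(r + 2)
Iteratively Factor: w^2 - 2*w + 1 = (w - 1)*(w - 1)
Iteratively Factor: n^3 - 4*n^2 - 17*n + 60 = (n - 3)*(n^2 - n - 20) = (n - 5)*(n - 3)*(n + 4)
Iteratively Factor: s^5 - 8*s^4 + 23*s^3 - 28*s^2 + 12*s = (s - 1)*(s^4 - 7*s^3 + 16*s^2 - 12*s) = s*(s - 1)*(s^3 - 7*s^2 + 16*s - 12) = s*(s - 2)*(s - 1)*(s^2 - 5*s + 6) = s*(s - 2)^2*(s - 1)*(s - 3)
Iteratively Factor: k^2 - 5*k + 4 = (k - 1)*(k - 4)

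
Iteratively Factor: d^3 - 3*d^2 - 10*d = (d - 5)*(d^2 + 2*d) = (d - 5)*(d + 2)*(d)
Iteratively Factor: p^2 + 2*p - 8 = (p + 4)*(p - 2)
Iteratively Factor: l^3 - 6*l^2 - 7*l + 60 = (l + 3)*(l^2 - 9*l + 20) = (l - 5)*(l + 3)*(l - 4)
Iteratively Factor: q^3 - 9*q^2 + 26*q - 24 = (q - 4)*(q^2 - 5*q + 6) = (q - 4)*(q - 3)*(q - 2)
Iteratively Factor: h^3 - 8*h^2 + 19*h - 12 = (h - 4)*(h^2 - 4*h + 3) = (h - 4)*(h - 1)*(h - 3)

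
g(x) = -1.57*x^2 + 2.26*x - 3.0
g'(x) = 2.26 - 3.14*x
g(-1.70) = -11.38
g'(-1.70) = 7.60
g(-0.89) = -6.25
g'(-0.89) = 5.05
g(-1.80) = -12.15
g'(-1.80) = 7.91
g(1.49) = -3.12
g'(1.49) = -2.42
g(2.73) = -8.53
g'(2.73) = -6.31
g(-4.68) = -47.96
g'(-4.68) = 16.96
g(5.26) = -34.55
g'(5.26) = -14.26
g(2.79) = -8.92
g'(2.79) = -6.50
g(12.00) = -201.96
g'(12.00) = -35.42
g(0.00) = -3.00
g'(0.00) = 2.26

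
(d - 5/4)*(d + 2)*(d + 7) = d^3 + 31*d^2/4 + 11*d/4 - 35/2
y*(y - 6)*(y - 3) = y^3 - 9*y^2 + 18*y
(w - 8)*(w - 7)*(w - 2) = w^3 - 17*w^2 + 86*w - 112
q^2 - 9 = (q - 3)*(q + 3)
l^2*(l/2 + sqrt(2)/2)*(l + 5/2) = l^4/2 + sqrt(2)*l^3/2 + 5*l^3/4 + 5*sqrt(2)*l^2/4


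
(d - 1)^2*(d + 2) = d^3 - 3*d + 2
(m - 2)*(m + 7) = m^2 + 5*m - 14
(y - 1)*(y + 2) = y^2 + y - 2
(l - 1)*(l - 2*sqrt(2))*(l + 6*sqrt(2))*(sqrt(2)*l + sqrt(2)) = sqrt(2)*l^4 + 8*l^3 - 25*sqrt(2)*l^2 - 8*l + 24*sqrt(2)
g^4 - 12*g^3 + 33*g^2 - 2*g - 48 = (g - 8)*(g - 3)*(g - 2)*(g + 1)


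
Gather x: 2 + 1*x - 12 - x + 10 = 0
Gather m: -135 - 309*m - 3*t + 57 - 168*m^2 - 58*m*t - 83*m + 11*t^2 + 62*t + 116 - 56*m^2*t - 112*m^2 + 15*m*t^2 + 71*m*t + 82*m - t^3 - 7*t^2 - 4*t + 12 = m^2*(-56*t - 280) + m*(15*t^2 + 13*t - 310) - t^3 + 4*t^2 + 55*t + 50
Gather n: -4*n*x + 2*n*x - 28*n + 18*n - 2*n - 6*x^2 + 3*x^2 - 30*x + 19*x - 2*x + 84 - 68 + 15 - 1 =n*(-2*x - 12) - 3*x^2 - 13*x + 30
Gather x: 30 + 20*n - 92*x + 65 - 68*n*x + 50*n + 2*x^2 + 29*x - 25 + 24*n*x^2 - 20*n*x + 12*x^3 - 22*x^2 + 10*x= 70*n + 12*x^3 + x^2*(24*n - 20) + x*(-88*n - 53) + 70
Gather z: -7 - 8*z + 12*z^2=12*z^2 - 8*z - 7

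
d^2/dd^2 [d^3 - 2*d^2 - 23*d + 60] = 6*d - 4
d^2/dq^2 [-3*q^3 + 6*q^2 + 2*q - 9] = 12 - 18*q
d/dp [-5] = 0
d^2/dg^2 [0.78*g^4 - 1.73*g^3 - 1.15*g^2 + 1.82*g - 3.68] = 9.36*g^2 - 10.38*g - 2.3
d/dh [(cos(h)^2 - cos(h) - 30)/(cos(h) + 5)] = -sin(h)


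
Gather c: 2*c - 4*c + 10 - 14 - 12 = -2*c - 16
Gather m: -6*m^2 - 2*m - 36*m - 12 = -6*m^2 - 38*m - 12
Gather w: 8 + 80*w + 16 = 80*w + 24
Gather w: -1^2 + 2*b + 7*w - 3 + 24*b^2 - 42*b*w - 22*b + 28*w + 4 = 24*b^2 - 20*b + w*(35 - 42*b)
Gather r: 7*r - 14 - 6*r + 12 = r - 2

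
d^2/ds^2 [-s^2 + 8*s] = -2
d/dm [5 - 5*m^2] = -10*m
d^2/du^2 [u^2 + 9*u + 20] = 2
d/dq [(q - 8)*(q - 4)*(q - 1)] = 3*q^2 - 26*q + 44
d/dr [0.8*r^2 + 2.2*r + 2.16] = 1.6*r + 2.2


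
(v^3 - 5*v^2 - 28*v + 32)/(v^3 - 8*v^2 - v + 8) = (v + 4)/(v + 1)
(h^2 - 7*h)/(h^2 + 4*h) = (h - 7)/(h + 4)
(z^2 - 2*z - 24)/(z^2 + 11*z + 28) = (z - 6)/(z + 7)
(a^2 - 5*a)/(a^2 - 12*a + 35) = a/(a - 7)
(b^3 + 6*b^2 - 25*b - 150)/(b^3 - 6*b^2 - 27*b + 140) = (b^2 + b - 30)/(b^2 - 11*b + 28)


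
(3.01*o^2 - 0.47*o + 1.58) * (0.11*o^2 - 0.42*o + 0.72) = 0.3311*o^4 - 1.3159*o^3 + 2.5384*o^2 - 1.002*o + 1.1376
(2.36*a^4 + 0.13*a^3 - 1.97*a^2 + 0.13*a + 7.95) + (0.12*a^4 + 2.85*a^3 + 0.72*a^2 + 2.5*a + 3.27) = 2.48*a^4 + 2.98*a^3 - 1.25*a^2 + 2.63*a + 11.22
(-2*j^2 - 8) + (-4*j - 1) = -2*j^2 - 4*j - 9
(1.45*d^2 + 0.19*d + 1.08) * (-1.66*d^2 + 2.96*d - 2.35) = -2.407*d^4 + 3.9766*d^3 - 4.6379*d^2 + 2.7503*d - 2.538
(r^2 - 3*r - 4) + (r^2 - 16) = 2*r^2 - 3*r - 20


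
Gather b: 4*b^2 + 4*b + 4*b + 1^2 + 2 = 4*b^2 + 8*b + 3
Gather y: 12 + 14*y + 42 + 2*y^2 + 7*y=2*y^2 + 21*y + 54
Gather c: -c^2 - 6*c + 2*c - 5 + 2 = -c^2 - 4*c - 3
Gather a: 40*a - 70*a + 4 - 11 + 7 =-30*a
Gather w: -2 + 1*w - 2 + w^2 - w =w^2 - 4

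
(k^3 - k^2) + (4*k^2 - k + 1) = k^3 + 3*k^2 - k + 1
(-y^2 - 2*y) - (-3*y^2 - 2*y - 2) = 2*y^2 + 2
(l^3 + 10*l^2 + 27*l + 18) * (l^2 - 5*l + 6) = l^5 + 5*l^4 - 17*l^3 - 57*l^2 + 72*l + 108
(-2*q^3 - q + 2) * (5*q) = -10*q^4 - 5*q^2 + 10*q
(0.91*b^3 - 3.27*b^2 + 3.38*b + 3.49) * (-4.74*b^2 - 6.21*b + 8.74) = -4.3134*b^5 + 9.8487*b^4 + 12.2389*b^3 - 66.1122*b^2 + 7.8683*b + 30.5026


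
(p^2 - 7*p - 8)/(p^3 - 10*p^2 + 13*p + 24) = 1/(p - 3)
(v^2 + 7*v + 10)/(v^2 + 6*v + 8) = (v + 5)/(v + 4)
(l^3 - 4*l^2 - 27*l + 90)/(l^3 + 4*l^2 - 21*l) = (l^2 - l - 30)/(l*(l + 7))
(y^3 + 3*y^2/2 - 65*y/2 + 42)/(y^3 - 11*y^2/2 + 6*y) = (y + 7)/y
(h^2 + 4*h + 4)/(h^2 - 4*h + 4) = (h^2 + 4*h + 4)/(h^2 - 4*h + 4)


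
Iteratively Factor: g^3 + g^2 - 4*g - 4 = (g + 1)*(g^2 - 4) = (g - 2)*(g + 1)*(g + 2)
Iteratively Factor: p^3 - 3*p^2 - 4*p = (p - 4)*(p^2 + p) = (p - 4)*(p + 1)*(p)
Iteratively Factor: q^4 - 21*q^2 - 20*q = (q + 1)*(q^3 - q^2 - 20*q) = (q + 1)*(q + 4)*(q^2 - 5*q) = (q - 5)*(q + 1)*(q + 4)*(q)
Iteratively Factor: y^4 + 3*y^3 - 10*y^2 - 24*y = (y + 2)*(y^3 + y^2 - 12*y) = (y - 3)*(y + 2)*(y^2 + 4*y) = (y - 3)*(y + 2)*(y + 4)*(y)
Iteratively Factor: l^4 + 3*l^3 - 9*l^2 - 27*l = (l - 3)*(l^3 + 6*l^2 + 9*l) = (l - 3)*(l + 3)*(l^2 + 3*l) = (l - 3)*(l + 3)^2*(l)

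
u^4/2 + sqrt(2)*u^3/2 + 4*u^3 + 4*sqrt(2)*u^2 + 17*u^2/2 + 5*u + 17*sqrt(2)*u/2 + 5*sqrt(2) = (u/2 + 1/2)*(u + 2)*(u + 5)*(u + sqrt(2))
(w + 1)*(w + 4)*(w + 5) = w^3 + 10*w^2 + 29*w + 20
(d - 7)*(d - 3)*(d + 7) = d^3 - 3*d^2 - 49*d + 147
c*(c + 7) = c^2 + 7*c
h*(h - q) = h^2 - h*q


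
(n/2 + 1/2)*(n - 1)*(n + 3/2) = n^3/2 + 3*n^2/4 - n/2 - 3/4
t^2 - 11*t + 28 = (t - 7)*(t - 4)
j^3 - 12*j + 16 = (j - 2)^2*(j + 4)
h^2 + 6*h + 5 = (h + 1)*(h + 5)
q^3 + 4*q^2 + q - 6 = (q - 1)*(q + 2)*(q + 3)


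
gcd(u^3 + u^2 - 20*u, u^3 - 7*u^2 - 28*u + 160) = u^2 + u - 20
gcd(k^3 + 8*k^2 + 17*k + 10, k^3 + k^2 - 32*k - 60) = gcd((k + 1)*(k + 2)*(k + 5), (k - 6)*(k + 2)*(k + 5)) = k^2 + 7*k + 10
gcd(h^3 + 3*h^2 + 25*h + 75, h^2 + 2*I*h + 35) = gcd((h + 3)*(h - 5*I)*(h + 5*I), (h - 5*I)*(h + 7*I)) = h - 5*I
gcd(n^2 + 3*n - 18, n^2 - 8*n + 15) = n - 3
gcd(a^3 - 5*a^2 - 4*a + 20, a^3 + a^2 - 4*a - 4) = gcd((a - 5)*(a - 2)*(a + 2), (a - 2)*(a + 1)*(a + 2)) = a^2 - 4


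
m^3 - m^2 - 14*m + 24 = (m - 3)*(m - 2)*(m + 4)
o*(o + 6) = o^2 + 6*o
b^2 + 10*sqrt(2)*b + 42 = (b + 3*sqrt(2))*(b + 7*sqrt(2))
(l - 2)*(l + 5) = l^2 + 3*l - 10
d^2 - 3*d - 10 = (d - 5)*(d + 2)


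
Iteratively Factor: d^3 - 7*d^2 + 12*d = (d)*(d^2 - 7*d + 12) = d*(d - 3)*(d - 4)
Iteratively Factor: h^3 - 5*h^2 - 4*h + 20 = (h + 2)*(h^2 - 7*h + 10) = (h - 5)*(h + 2)*(h - 2)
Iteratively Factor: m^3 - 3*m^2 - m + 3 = (m - 3)*(m^2 - 1) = (m - 3)*(m + 1)*(m - 1)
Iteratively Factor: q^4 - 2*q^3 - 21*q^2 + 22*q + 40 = (q - 2)*(q^3 - 21*q - 20) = (q - 5)*(q - 2)*(q^2 + 5*q + 4) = (q - 5)*(q - 2)*(q + 1)*(q + 4)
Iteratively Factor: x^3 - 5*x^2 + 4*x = (x - 4)*(x^2 - x) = (x - 4)*(x - 1)*(x)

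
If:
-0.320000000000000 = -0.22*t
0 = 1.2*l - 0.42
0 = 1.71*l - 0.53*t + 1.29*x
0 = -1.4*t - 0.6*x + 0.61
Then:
No Solution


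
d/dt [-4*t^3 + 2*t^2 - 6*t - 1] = -12*t^2 + 4*t - 6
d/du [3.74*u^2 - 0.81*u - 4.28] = 7.48*u - 0.81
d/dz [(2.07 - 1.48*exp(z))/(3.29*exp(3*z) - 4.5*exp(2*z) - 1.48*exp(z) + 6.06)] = (9.7384*exp(3*z) - 27.0909*exp(2*z) + 18.63*exp(z) - 5.9052)*exp(z)/(10.8241*exp(6*z) - 29.61*exp(5*z) + 10.5116*exp(4*z) + 53.1948*exp(3*z) - 52.3496*exp(2*z) - 17.9376*exp(z) + 36.7236)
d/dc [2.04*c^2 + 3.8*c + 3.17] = 4.08*c + 3.8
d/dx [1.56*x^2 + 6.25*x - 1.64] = 3.12*x + 6.25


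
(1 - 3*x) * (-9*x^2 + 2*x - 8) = 27*x^3 - 15*x^2 + 26*x - 8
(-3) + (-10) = -13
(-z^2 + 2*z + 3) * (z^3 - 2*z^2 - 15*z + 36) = -z^5 + 4*z^4 + 14*z^3 - 72*z^2 + 27*z + 108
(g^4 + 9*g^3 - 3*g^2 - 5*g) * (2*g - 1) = 2*g^5 + 17*g^4 - 15*g^3 - 7*g^2 + 5*g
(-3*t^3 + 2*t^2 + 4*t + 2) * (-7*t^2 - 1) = 21*t^5 - 14*t^4 - 25*t^3 - 16*t^2 - 4*t - 2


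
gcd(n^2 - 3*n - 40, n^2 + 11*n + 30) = n + 5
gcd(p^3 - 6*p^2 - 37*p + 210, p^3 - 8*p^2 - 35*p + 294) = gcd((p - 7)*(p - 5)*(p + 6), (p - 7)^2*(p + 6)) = p^2 - p - 42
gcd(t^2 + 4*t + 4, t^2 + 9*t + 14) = t + 2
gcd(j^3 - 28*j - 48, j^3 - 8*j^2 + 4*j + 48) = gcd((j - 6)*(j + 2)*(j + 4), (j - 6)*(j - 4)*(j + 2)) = j^2 - 4*j - 12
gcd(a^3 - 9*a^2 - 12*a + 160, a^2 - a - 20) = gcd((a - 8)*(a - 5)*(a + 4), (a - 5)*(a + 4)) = a^2 - a - 20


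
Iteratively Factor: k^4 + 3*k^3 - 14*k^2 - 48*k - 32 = (k + 4)*(k^3 - k^2 - 10*k - 8) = (k + 2)*(k + 4)*(k^2 - 3*k - 4) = (k + 1)*(k + 2)*(k + 4)*(k - 4)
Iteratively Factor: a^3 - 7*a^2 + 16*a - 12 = (a - 2)*(a^2 - 5*a + 6) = (a - 3)*(a - 2)*(a - 2)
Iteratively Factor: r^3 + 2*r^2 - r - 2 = (r + 1)*(r^2 + r - 2) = (r - 1)*(r + 1)*(r + 2)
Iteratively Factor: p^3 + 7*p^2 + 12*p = (p + 3)*(p^2 + 4*p) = p*(p + 3)*(p + 4)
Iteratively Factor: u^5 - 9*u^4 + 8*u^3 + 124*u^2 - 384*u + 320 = (u - 2)*(u^4 - 7*u^3 - 6*u^2 + 112*u - 160) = (u - 4)*(u - 2)*(u^3 - 3*u^2 - 18*u + 40) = (u - 4)*(u - 2)^2*(u^2 - u - 20) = (u - 4)*(u - 2)^2*(u + 4)*(u - 5)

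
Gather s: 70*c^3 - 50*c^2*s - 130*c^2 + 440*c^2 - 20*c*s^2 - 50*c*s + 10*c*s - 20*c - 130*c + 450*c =70*c^3 + 310*c^2 - 20*c*s^2 + 300*c + s*(-50*c^2 - 40*c)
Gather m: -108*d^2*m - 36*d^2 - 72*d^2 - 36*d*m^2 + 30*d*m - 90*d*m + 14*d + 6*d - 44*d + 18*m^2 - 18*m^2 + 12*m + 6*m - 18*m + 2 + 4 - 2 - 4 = -108*d^2 - 36*d*m^2 - 24*d + m*(-108*d^2 - 60*d)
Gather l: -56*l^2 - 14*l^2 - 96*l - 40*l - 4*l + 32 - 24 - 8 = -70*l^2 - 140*l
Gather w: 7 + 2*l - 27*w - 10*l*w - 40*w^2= 2*l - 40*w^2 + w*(-10*l - 27) + 7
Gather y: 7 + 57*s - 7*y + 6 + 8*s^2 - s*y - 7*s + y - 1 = 8*s^2 + 50*s + y*(-s - 6) + 12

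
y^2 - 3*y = y*(y - 3)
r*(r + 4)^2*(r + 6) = r^4 + 14*r^3 + 64*r^2 + 96*r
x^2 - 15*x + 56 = (x - 8)*(x - 7)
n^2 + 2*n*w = n*(n + 2*w)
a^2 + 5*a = a*(a + 5)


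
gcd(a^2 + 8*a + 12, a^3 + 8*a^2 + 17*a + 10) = a + 2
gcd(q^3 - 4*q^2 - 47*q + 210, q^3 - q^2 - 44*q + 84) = q^2 + q - 42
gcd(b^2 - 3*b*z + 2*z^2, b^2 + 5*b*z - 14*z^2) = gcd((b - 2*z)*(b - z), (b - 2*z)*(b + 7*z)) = -b + 2*z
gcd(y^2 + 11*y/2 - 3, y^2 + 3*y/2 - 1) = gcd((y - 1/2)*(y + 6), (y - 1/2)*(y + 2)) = y - 1/2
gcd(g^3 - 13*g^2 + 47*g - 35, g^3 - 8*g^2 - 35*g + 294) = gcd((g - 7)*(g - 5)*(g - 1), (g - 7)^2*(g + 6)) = g - 7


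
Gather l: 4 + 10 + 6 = 20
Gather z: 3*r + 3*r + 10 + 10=6*r + 20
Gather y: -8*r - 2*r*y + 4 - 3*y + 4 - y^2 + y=-8*r - y^2 + y*(-2*r - 2) + 8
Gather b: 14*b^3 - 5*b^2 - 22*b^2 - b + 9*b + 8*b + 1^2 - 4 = 14*b^3 - 27*b^2 + 16*b - 3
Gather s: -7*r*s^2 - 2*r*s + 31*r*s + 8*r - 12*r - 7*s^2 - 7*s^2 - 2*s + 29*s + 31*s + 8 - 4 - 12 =-4*r + s^2*(-7*r - 14) + s*(29*r + 58) - 8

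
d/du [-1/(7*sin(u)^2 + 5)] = 28*sin(2*u)/(17 - 7*cos(2*u))^2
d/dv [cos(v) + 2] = -sin(v)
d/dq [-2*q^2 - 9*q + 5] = -4*q - 9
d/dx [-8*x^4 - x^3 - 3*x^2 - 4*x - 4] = -32*x^3 - 3*x^2 - 6*x - 4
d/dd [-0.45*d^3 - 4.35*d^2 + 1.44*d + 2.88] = -1.35*d^2 - 8.7*d + 1.44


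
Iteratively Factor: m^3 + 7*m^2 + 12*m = (m + 3)*(m^2 + 4*m) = (m + 3)*(m + 4)*(m)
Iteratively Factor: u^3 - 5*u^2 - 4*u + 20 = (u - 2)*(u^2 - 3*u - 10) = (u - 2)*(u + 2)*(u - 5)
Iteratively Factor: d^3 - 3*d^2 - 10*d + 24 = (d - 4)*(d^2 + d - 6) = (d - 4)*(d - 2)*(d + 3)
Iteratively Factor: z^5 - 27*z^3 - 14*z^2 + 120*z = (z - 5)*(z^4 + 5*z^3 - 2*z^2 - 24*z) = z*(z - 5)*(z^3 + 5*z^2 - 2*z - 24) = z*(z - 5)*(z + 3)*(z^2 + 2*z - 8) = z*(z - 5)*(z - 2)*(z + 3)*(z + 4)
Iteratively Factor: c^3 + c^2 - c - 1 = (c + 1)*(c^2 - 1) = (c - 1)*(c + 1)*(c + 1)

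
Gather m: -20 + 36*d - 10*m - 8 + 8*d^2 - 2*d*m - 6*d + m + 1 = 8*d^2 + 30*d + m*(-2*d - 9) - 27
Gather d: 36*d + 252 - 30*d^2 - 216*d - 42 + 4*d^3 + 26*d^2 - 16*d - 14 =4*d^3 - 4*d^2 - 196*d + 196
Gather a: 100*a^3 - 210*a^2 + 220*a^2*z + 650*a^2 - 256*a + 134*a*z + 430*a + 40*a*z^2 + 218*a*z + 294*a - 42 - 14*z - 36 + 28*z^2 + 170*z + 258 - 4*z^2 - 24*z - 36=100*a^3 + a^2*(220*z + 440) + a*(40*z^2 + 352*z + 468) + 24*z^2 + 132*z + 144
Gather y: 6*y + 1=6*y + 1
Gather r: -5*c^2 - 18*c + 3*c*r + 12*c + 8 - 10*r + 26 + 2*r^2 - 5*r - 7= -5*c^2 - 6*c + 2*r^2 + r*(3*c - 15) + 27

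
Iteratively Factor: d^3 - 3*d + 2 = (d - 1)*(d^2 + d - 2) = (d - 1)*(d + 2)*(d - 1)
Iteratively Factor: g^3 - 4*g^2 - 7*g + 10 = (g + 2)*(g^2 - 6*g + 5) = (g - 1)*(g + 2)*(g - 5)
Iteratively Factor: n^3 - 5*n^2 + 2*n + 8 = (n + 1)*(n^2 - 6*n + 8) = (n - 4)*(n + 1)*(n - 2)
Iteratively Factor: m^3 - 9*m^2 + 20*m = (m)*(m^2 - 9*m + 20) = m*(m - 4)*(m - 5)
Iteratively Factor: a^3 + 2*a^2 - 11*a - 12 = (a + 4)*(a^2 - 2*a - 3) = (a + 1)*(a + 4)*(a - 3)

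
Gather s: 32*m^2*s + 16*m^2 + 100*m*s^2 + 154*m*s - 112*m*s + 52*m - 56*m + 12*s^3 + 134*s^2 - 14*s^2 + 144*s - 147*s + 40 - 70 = 16*m^2 - 4*m + 12*s^3 + s^2*(100*m + 120) + s*(32*m^2 + 42*m - 3) - 30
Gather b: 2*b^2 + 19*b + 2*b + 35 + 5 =2*b^2 + 21*b + 40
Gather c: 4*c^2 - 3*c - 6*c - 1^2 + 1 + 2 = 4*c^2 - 9*c + 2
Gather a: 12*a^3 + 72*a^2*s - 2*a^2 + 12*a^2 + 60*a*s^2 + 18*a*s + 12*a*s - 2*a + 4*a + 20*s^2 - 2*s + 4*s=12*a^3 + a^2*(72*s + 10) + a*(60*s^2 + 30*s + 2) + 20*s^2 + 2*s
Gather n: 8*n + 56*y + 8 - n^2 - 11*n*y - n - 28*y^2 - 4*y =-n^2 + n*(7 - 11*y) - 28*y^2 + 52*y + 8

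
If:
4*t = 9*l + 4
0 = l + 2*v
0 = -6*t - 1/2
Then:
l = -13/27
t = -1/12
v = 13/54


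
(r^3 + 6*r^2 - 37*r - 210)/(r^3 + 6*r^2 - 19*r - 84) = (r^2 - r - 30)/(r^2 - r - 12)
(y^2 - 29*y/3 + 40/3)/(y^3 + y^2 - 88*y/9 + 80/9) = 3*(y - 8)/(3*y^2 + 8*y - 16)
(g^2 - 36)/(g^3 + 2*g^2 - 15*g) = (g^2 - 36)/(g*(g^2 + 2*g - 15))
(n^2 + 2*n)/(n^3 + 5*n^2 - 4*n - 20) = n/(n^2 + 3*n - 10)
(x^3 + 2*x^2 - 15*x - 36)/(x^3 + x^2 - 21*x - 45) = (x - 4)/(x - 5)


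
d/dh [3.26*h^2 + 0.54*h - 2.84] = 6.52*h + 0.54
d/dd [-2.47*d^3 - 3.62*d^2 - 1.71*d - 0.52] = -7.41*d^2 - 7.24*d - 1.71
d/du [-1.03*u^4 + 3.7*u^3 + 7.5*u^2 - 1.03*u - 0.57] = -4.12*u^3 + 11.1*u^2 + 15.0*u - 1.03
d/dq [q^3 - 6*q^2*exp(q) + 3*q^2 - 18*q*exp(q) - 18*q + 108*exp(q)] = -6*q^2*exp(q) + 3*q^2 - 30*q*exp(q) + 6*q + 90*exp(q) - 18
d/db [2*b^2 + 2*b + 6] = 4*b + 2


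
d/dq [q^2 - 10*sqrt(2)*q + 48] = 2*q - 10*sqrt(2)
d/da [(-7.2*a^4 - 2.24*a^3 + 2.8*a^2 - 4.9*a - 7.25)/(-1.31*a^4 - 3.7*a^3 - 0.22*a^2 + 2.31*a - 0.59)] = (23.7056*a^6 + 10.504*a^5 - 58.3002*a^4 - 67.6068*a^3 - 71.1202*a^2 - 6.494*a + 19.6385)/(1.7161*a^8 + 9.694*a^7 + 14.2664*a^6 - 4.4242*a^5 - 15.4998*a^4 + 3.3496*a^3 + 5.5957*a^2 - 2.7258*a + 0.3481)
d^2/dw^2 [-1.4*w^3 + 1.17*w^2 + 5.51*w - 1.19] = 2.34 - 8.4*w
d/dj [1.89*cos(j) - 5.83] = -1.89*sin(j)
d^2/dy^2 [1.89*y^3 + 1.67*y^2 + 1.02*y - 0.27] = 11.34*y + 3.34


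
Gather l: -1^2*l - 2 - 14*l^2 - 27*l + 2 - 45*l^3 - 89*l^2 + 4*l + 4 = -45*l^3 - 103*l^2 - 24*l + 4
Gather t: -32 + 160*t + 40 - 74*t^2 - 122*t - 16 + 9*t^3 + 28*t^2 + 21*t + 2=9*t^3 - 46*t^2 + 59*t - 6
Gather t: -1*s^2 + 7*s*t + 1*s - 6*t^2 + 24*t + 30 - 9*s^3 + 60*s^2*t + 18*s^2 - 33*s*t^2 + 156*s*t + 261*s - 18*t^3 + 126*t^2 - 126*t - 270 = -9*s^3 + 17*s^2 + 262*s - 18*t^3 + t^2*(120 - 33*s) + t*(60*s^2 + 163*s - 102) - 240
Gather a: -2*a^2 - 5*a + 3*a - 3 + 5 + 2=-2*a^2 - 2*a + 4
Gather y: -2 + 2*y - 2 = 2*y - 4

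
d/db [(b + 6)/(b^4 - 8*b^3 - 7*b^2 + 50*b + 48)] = (b^4 - 8*b^3 - 7*b^2 + 50*b - 2*(b + 6)*(2*b^3 - 12*b^2 - 7*b + 25) + 48)/(b^4 - 8*b^3 - 7*b^2 + 50*b + 48)^2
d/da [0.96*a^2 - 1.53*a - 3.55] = 1.92*a - 1.53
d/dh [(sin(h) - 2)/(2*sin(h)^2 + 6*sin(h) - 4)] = (4*sin(h) + cos(h)^2 + 3)*cos(h)/(2*(sin(h)^2 + 3*sin(h) - 2)^2)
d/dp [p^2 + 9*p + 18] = 2*p + 9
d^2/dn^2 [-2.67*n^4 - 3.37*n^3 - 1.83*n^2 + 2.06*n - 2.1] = -32.04*n^2 - 20.22*n - 3.66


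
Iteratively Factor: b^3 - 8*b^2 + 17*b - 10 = (b - 5)*(b^2 - 3*b + 2) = (b - 5)*(b - 1)*(b - 2)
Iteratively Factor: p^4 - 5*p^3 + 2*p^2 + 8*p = (p - 4)*(p^3 - p^2 - 2*p) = (p - 4)*(p + 1)*(p^2 - 2*p) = (p - 4)*(p - 2)*(p + 1)*(p)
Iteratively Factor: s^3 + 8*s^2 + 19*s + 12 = (s + 4)*(s^2 + 4*s + 3) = (s + 1)*(s + 4)*(s + 3)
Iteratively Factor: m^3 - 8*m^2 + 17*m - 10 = (m - 1)*(m^2 - 7*m + 10) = (m - 5)*(m - 1)*(m - 2)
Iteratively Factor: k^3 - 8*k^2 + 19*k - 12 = (k - 1)*(k^2 - 7*k + 12) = (k - 4)*(k - 1)*(k - 3)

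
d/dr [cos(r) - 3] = -sin(r)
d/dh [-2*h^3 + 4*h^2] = 2*h*(4 - 3*h)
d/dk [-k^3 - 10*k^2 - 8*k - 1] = -3*k^2 - 20*k - 8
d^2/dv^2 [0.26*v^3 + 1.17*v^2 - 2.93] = 1.56*v + 2.34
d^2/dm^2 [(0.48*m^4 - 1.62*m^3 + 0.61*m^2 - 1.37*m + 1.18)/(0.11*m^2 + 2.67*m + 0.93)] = (0.011616*m^6 + 0.845856*m^5 + 20.825856*m^4 - 4.087444*m^3 - 19.442658*m^2 - 5.486526*m + 24.441648)/(0.001331*m^6 + 0.096921*m^5 + 2.386296*m^4 + 20.673009*m^3 + 20.175048*m^2 + 6.927849*m + 0.804357)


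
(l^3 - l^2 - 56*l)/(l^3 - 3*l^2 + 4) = l*(l^2 - l - 56)/(l^3 - 3*l^2 + 4)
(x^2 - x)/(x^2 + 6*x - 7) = x/(x + 7)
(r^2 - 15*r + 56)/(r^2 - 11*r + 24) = (r - 7)/(r - 3)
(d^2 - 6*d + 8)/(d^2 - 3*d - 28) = (-d^2 + 6*d - 8)/(-d^2 + 3*d + 28)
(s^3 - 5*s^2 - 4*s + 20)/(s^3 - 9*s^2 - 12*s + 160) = (s^2 - 4)/(s^2 - 4*s - 32)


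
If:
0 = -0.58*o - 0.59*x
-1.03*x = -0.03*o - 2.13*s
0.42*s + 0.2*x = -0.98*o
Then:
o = 0.00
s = 0.00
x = 0.00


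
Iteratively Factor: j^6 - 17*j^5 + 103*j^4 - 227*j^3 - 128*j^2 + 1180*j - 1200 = (j + 2)*(j^5 - 19*j^4 + 141*j^3 - 509*j^2 + 890*j - 600) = (j - 3)*(j + 2)*(j^4 - 16*j^3 + 93*j^2 - 230*j + 200) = (j - 5)*(j - 3)*(j + 2)*(j^3 - 11*j^2 + 38*j - 40) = (j - 5)^2*(j - 3)*(j + 2)*(j^2 - 6*j + 8) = (j - 5)^2*(j - 3)*(j - 2)*(j + 2)*(j - 4)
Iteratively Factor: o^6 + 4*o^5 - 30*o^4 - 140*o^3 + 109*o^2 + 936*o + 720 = (o + 4)*(o^5 - 30*o^3 - 20*o^2 + 189*o + 180) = (o + 1)*(o + 4)*(o^4 - o^3 - 29*o^2 + 9*o + 180) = (o - 3)*(o + 1)*(o + 4)*(o^3 + 2*o^2 - 23*o - 60) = (o - 3)*(o + 1)*(o + 3)*(o + 4)*(o^2 - o - 20) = (o - 5)*(o - 3)*(o + 1)*(o + 3)*(o + 4)*(o + 4)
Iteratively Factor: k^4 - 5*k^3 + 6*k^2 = (k)*(k^3 - 5*k^2 + 6*k) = k^2*(k^2 - 5*k + 6) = k^2*(k - 2)*(k - 3)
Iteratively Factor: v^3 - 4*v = (v + 2)*(v^2 - 2*v) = v*(v + 2)*(v - 2)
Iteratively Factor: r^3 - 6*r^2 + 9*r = (r)*(r^2 - 6*r + 9) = r*(r - 3)*(r - 3)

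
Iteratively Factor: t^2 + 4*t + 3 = (t + 3)*(t + 1)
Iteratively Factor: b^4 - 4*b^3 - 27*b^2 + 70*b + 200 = (b + 4)*(b^3 - 8*b^2 + 5*b + 50) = (b - 5)*(b + 4)*(b^2 - 3*b - 10) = (b - 5)^2*(b + 4)*(b + 2)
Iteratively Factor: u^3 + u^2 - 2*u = (u + 2)*(u^2 - u) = (u - 1)*(u + 2)*(u)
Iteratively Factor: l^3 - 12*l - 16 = (l - 4)*(l^2 + 4*l + 4) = (l - 4)*(l + 2)*(l + 2)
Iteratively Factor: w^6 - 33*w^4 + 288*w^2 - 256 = (w - 1)*(w^5 + w^4 - 32*w^3 - 32*w^2 + 256*w + 256) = (w - 4)*(w - 1)*(w^4 + 5*w^3 - 12*w^2 - 80*w - 64) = (w - 4)*(w - 1)*(w + 1)*(w^3 + 4*w^2 - 16*w - 64) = (w - 4)^2*(w - 1)*(w + 1)*(w^2 + 8*w + 16) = (w - 4)^2*(w - 1)*(w + 1)*(w + 4)*(w + 4)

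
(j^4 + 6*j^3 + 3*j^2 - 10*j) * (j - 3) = j^5 + 3*j^4 - 15*j^3 - 19*j^2 + 30*j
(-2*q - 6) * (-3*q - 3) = 6*q^2 + 24*q + 18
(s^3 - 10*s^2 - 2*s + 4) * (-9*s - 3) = -9*s^4 + 87*s^3 + 48*s^2 - 30*s - 12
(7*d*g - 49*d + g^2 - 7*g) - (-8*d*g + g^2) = 15*d*g - 49*d - 7*g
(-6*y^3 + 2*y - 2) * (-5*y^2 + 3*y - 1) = 30*y^5 - 18*y^4 - 4*y^3 + 16*y^2 - 8*y + 2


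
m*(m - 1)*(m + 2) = m^3 + m^2 - 2*m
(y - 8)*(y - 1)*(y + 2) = y^3 - 7*y^2 - 10*y + 16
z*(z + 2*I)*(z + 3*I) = z^3 + 5*I*z^2 - 6*z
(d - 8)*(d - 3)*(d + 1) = d^3 - 10*d^2 + 13*d + 24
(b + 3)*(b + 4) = b^2 + 7*b + 12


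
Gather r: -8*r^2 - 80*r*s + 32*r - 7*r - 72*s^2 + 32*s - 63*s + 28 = -8*r^2 + r*(25 - 80*s) - 72*s^2 - 31*s + 28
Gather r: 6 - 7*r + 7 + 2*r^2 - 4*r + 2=2*r^2 - 11*r + 15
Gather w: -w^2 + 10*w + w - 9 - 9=-w^2 + 11*w - 18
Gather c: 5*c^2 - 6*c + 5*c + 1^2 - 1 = 5*c^2 - c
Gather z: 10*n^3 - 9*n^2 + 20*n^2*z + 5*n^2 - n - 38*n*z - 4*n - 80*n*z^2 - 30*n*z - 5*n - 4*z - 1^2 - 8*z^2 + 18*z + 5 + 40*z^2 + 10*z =10*n^3 - 4*n^2 - 10*n + z^2*(32 - 80*n) + z*(20*n^2 - 68*n + 24) + 4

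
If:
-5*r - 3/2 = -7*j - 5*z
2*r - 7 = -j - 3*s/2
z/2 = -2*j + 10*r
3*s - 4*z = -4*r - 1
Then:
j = -9/2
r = -3/5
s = 127/15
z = 6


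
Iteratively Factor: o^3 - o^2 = (o)*(o^2 - o) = o*(o - 1)*(o)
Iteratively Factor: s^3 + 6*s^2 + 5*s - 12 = (s - 1)*(s^2 + 7*s + 12) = (s - 1)*(s + 4)*(s + 3)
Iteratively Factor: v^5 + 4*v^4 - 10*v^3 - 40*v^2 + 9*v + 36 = (v + 4)*(v^4 - 10*v^2 + 9) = (v + 3)*(v + 4)*(v^3 - 3*v^2 - v + 3) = (v - 3)*(v + 3)*(v + 4)*(v^2 - 1) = (v - 3)*(v - 1)*(v + 3)*(v + 4)*(v + 1)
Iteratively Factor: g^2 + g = (g)*(g + 1)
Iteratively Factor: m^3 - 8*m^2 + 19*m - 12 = (m - 4)*(m^2 - 4*m + 3) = (m - 4)*(m - 1)*(m - 3)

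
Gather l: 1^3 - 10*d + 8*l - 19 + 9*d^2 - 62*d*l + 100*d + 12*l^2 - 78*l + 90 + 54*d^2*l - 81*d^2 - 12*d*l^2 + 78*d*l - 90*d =-72*d^2 + l^2*(12 - 12*d) + l*(54*d^2 + 16*d - 70) + 72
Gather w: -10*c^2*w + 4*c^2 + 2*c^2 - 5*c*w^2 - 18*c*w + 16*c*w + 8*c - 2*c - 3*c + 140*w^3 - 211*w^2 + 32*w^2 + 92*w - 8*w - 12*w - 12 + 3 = 6*c^2 + 3*c + 140*w^3 + w^2*(-5*c - 179) + w*(-10*c^2 - 2*c + 72) - 9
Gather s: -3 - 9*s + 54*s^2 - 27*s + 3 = 54*s^2 - 36*s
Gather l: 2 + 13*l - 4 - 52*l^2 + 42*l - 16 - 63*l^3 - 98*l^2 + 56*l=-63*l^3 - 150*l^2 + 111*l - 18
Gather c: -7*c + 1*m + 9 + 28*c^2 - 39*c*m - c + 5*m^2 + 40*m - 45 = 28*c^2 + c*(-39*m - 8) + 5*m^2 + 41*m - 36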